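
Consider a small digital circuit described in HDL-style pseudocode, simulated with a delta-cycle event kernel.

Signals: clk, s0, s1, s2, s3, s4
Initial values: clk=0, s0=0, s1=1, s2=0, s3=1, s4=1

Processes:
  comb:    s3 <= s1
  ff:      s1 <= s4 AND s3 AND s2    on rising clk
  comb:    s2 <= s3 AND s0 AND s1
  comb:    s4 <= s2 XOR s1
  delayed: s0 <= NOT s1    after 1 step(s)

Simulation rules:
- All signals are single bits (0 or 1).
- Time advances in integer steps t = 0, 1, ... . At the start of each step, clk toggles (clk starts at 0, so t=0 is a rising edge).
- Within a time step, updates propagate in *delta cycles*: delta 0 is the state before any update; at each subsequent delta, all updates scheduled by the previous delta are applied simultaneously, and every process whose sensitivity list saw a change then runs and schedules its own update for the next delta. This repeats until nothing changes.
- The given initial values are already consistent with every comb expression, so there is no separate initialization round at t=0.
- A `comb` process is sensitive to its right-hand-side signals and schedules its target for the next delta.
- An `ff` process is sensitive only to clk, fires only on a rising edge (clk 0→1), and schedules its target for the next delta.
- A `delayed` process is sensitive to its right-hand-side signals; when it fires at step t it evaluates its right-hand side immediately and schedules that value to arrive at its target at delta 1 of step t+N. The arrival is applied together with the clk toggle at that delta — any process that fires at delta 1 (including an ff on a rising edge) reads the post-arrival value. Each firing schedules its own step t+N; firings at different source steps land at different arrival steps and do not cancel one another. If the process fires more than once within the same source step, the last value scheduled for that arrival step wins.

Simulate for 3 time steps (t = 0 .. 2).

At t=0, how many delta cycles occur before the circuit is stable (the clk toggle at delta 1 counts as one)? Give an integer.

t=0 Δ0: clk=0 s3=1 s1=1 s0=0 s4=1 s2=0
  Δ1: clk:0→1
  Δ2: s1:1→0
  Δ3: s3:1→0, s4:1→0
  (3Δ to stable)
t=1 Δ0: clk=1 s3=0 s1=0 s0=0 s4=0 s2=0
  Δ1: clk:1→0, s0:0→1
  (1Δ to stable)
t=2 Δ0: clk=0 s3=0 s1=0 s0=1 s4=0 s2=0
  Δ1: clk:0→1
  (1Δ to stable)

3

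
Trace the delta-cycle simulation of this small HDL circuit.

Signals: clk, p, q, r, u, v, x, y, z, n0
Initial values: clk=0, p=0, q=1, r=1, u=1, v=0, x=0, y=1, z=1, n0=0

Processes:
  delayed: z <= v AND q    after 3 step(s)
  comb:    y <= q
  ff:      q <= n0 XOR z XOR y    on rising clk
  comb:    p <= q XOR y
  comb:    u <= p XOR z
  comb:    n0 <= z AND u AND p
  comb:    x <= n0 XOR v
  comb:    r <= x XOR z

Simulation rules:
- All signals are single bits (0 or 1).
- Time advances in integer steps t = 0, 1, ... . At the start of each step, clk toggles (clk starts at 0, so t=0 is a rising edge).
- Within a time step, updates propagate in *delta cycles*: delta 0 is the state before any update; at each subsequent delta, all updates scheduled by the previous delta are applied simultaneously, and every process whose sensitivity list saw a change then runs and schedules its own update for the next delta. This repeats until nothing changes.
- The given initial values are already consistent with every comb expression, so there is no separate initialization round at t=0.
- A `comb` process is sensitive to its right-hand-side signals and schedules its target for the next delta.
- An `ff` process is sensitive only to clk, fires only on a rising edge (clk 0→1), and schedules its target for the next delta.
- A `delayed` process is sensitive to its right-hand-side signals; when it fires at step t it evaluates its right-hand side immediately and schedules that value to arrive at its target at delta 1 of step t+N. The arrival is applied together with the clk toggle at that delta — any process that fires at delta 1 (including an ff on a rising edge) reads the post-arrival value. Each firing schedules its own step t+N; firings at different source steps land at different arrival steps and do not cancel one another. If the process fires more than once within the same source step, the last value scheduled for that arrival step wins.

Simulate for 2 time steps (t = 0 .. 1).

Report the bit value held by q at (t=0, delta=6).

t=0 Δ0: q=1 r=1 v=0 p=0 y=1 n0=0 clk=0 z=1 u=1 x=0
  Δ1: clk:0→1
  Δ2: q:1→0
  Δ3: p:0→1, y:1→0
  Δ4: p:1→0, n0:0→1, u:1→0
  Δ5: n0:1→0, u:0→1, x:0→1
  Δ6: r:1→0, x:1→0
  Δ7: r:0→1
  (7Δ to stable)
t=1 Δ0: q=0 r=1 v=0 p=0 y=0 n0=0 clk=1 z=1 u=1 x=0
  Δ1: clk:1→0
  (1Δ to stable)

0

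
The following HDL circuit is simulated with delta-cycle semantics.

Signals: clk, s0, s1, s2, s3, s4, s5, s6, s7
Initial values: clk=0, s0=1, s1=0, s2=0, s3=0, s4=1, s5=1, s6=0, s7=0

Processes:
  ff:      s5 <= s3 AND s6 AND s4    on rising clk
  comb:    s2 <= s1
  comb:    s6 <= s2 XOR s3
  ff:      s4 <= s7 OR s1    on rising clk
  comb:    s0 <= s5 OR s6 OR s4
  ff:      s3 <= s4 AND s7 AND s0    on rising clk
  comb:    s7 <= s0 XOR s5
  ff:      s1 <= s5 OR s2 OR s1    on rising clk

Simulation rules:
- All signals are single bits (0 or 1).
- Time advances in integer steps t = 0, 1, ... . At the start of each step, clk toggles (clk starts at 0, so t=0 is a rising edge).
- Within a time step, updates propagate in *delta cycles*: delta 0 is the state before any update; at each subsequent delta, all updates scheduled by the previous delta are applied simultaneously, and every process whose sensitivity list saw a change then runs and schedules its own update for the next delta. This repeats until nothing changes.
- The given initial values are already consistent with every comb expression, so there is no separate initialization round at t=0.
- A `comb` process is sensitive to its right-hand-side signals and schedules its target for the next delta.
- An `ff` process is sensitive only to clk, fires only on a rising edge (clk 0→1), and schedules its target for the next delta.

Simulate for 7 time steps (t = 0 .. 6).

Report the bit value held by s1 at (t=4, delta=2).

1

t0.Δ0 s3=0 s0=1 s5=1 s2=0 s4=1 s6=0 s7=0 s1=0 clk=0
t0.Δ1 s3=0 s0=1 s5=1 s2=0 s4=1 s6=0 s7=0 s1=0 clk=1
t0.Δ2 s3=0 s0=1 s5=0 s2=0 s4=0 s6=0 s7=0 s1=1 clk=1
t0.Δ3 s3=0 s0=0 s5=0 s2=1 s4=0 s6=0 s7=1 s1=1 clk=1
t0.Δ4 s3=0 s0=0 s5=0 s2=1 s4=0 s6=1 s7=0 s1=1 clk=1
t0.Δ5 s3=0 s0=1 s5=0 s2=1 s4=0 s6=1 s7=0 s1=1 clk=1
t0.Δ6 s3=0 s0=1 s5=0 s2=1 s4=0 s6=1 s7=1 s1=1 clk=1
t1.Δ0 s3=0 s0=1 s5=0 s2=1 s4=0 s6=1 s7=1 s1=1 clk=1
t1.Δ1 s3=0 s0=1 s5=0 s2=1 s4=0 s6=1 s7=1 s1=1 clk=0
t2.Δ0 s3=0 s0=1 s5=0 s2=1 s4=0 s6=1 s7=1 s1=1 clk=0
t2.Δ1 s3=0 s0=1 s5=0 s2=1 s4=0 s6=1 s7=1 s1=1 clk=1
t2.Δ2 s3=0 s0=1 s5=0 s2=1 s4=1 s6=1 s7=1 s1=1 clk=1
t3.Δ0 s3=0 s0=1 s5=0 s2=1 s4=1 s6=1 s7=1 s1=1 clk=1
t3.Δ1 s3=0 s0=1 s5=0 s2=1 s4=1 s6=1 s7=1 s1=1 clk=0
t4.Δ0 s3=0 s0=1 s5=0 s2=1 s4=1 s6=1 s7=1 s1=1 clk=0
t4.Δ1 s3=0 s0=1 s5=0 s2=1 s4=1 s6=1 s7=1 s1=1 clk=1
t4.Δ2 s3=1 s0=1 s5=0 s2=1 s4=1 s6=1 s7=1 s1=1 clk=1
t4.Δ3 s3=1 s0=1 s5=0 s2=1 s4=1 s6=0 s7=1 s1=1 clk=1
t5.Δ0 s3=1 s0=1 s5=0 s2=1 s4=1 s6=0 s7=1 s1=1 clk=1
t5.Δ1 s3=1 s0=1 s5=0 s2=1 s4=1 s6=0 s7=1 s1=1 clk=0
t6.Δ0 s3=1 s0=1 s5=0 s2=1 s4=1 s6=0 s7=1 s1=1 clk=0
t6.Δ1 s3=1 s0=1 s5=0 s2=1 s4=1 s6=0 s7=1 s1=1 clk=1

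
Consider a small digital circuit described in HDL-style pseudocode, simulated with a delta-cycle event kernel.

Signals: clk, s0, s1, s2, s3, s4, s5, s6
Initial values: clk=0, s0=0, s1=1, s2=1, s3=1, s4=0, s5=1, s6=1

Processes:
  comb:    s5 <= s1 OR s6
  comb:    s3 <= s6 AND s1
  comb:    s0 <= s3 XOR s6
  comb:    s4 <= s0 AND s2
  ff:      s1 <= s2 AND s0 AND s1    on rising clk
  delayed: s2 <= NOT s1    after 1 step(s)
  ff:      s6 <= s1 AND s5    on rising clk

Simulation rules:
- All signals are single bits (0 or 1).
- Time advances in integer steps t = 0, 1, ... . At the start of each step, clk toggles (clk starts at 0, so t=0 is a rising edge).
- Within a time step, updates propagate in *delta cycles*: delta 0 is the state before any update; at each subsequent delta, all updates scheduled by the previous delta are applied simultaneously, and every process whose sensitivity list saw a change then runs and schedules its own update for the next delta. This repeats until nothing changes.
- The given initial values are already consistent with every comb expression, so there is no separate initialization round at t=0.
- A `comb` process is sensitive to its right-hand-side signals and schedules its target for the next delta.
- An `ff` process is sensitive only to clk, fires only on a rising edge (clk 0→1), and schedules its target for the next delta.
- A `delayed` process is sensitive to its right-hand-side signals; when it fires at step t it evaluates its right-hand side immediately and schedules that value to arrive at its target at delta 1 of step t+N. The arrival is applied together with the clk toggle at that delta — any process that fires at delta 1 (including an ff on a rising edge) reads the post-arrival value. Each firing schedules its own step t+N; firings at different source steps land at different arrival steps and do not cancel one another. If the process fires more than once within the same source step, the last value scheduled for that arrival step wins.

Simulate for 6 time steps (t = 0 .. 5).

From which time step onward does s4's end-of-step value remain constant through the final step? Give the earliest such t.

2

t0.Δ0 s1=1 s3=1 s2=1 s5=1 clk=0 s0=0 s6=1 s4=0
t0.Δ1 s1=1 s3=1 s2=1 s5=1 clk=1 s0=0 s6=1 s4=0
t0.Δ2 s1=0 s3=1 s2=1 s5=1 clk=1 s0=0 s6=1 s4=0
t0.Δ3 s1=0 s3=0 s2=1 s5=1 clk=1 s0=0 s6=1 s4=0
t0.Δ4 s1=0 s3=0 s2=1 s5=1 clk=1 s0=1 s6=1 s4=0
t0.Δ5 s1=0 s3=0 s2=1 s5=1 clk=1 s0=1 s6=1 s4=1
t1.Δ0 s1=0 s3=0 s2=1 s5=1 clk=1 s0=1 s6=1 s4=1
t1.Δ1 s1=0 s3=0 s2=1 s5=1 clk=0 s0=1 s6=1 s4=1
t2.Δ0 s1=0 s3=0 s2=1 s5=1 clk=0 s0=1 s6=1 s4=1
t2.Δ1 s1=0 s3=0 s2=1 s5=1 clk=1 s0=1 s6=1 s4=1
t2.Δ2 s1=0 s3=0 s2=1 s5=1 clk=1 s0=1 s6=0 s4=1
t2.Δ3 s1=0 s3=0 s2=1 s5=0 clk=1 s0=0 s6=0 s4=1
t2.Δ4 s1=0 s3=0 s2=1 s5=0 clk=1 s0=0 s6=0 s4=0
t3.Δ0 s1=0 s3=0 s2=1 s5=0 clk=1 s0=0 s6=0 s4=0
t3.Δ1 s1=0 s3=0 s2=1 s5=0 clk=0 s0=0 s6=0 s4=0
t4.Δ0 s1=0 s3=0 s2=1 s5=0 clk=0 s0=0 s6=0 s4=0
t4.Δ1 s1=0 s3=0 s2=1 s5=0 clk=1 s0=0 s6=0 s4=0
t5.Δ0 s1=0 s3=0 s2=1 s5=0 clk=1 s0=0 s6=0 s4=0
t5.Δ1 s1=0 s3=0 s2=1 s5=0 clk=0 s0=0 s6=0 s4=0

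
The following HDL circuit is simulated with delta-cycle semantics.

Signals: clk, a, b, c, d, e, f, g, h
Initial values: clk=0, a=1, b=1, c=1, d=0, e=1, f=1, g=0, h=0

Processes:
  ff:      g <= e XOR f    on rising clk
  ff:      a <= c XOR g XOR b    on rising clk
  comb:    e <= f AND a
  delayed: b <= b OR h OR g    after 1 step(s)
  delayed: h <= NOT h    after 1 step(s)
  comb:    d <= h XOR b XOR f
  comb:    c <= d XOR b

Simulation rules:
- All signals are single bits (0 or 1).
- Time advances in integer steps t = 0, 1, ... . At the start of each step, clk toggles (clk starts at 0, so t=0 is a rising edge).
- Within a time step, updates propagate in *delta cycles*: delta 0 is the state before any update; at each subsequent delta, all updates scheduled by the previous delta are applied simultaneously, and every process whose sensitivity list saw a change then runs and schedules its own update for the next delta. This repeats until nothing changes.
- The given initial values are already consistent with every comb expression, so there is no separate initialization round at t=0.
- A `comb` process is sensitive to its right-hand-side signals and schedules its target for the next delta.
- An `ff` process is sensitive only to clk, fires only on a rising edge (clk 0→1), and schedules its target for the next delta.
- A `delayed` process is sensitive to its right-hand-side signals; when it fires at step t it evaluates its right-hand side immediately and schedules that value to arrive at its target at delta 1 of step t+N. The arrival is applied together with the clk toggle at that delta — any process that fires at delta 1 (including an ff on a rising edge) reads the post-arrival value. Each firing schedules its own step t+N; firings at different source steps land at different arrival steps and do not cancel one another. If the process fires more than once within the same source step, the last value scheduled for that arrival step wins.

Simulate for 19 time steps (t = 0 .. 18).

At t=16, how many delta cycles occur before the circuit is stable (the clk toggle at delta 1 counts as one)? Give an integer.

3

t0.Δ0 a=1 g=0 c=1 clk=0 b=1 f=1 e=1 h=0 d=0
t0.Δ1 a=1 g=0 c=1 clk=1 b=1 f=1 e=1 h=0 d=0
t0.Δ2 a=0 g=0 c=1 clk=1 b=1 f=1 e=1 h=0 d=0
t0.Δ3 a=0 g=0 c=1 clk=1 b=1 f=1 e=0 h=0 d=0
t1.Δ0 a=0 g=0 c=1 clk=1 b=1 f=1 e=0 h=0 d=0
t1.Δ1 a=0 g=0 c=1 clk=0 b=1 f=1 e=0 h=0 d=0
t2.Δ0 a=0 g=0 c=1 clk=0 b=1 f=1 e=0 h=0 d=0
t2.Δ1 a=0 g=0 c=1 clk=1 b=1 f=1 e=0 h=0 d=0
t2.Δ2 a=0 g=1 c=1 clk=1 b=1 f=1 e=0 h=0 d=0
t3.Δ0 a=0 g=1 c=1 clk=1 b=1 f=1 e=0 h=0 d=0
t3.Δ1 a=0 g=1 c=1 clk=0 b=1 f=1 e=0 h=0 d=0
t4.Δ0 a=0 g=1 c=1 clk=0 b=1 f=1 e=0 h=0 d=0
t4.Δ1 a=0 g=1 c=1 clk=1 b=1 f=1 e=0 h=0 d=0
t4.Δ2 a=1 g=1 c=1 clk=1 b=1 f=1 e=0 h=0 d=0
t4.Δ3 a=1 g=1 c=1 clk=1 b=1 f=1 e=1 h=0 d=0
t5.Δ0 a=1 g=1 c=1 clk=1 b=1 f=1 e=1 h=0 d=0
t5.Δ1 a=1 g=1 c=1 clk=0 b=1 f=1 e=1 h=0 d=0
t6.Δ0 a=1 g=1 c=1 clk=0 b=1 f=1 e=1 h=0 d=0
t6.Δ1 a=1 g=1 c=1 clk=1 b=1 f=1 e=1 h=0 d=0
t6.Δ2 a=1 g=0 c=1 clk=1 b=1 f=1 e=1 h=0 d=0
t7.Δ0 a=1 g=0 c=1 clk=1 b=1 f=1 e=1 h=0 d=0
t7.Δ1 a=1 g=0 c=1 clk=0 b=1 f=1 e=1 h=0 d=0
t8.Δ0 a=1 g=0 c=1 clk=0 b=1 f=1 e=1 h=0 d=0
t8.Δ1 a=1 g=0 c=1 clk=1 b=1 f=1 e=1 h=0 d=0
t8.Δ2 a=0 g=0 c=1 clk=1 b=1 f=1 e=1 h=0 d=0
t8.Δ3 a=0 g=0 c=1 clk=1 b=1 f=1 e=0 h=0 d=0
t9.Δ0 a=0 g=0 c=1 clk=1 b=1 f=1 e=0 h=0 d=0
t9.Δ1 a=0 g=0 c=1 clk=0 b=1 f=1 e=0 h=0 d=0
t10.Δ0 a=0 g=0 c=1 clk=0 b=1 f=1 e=0 h=0 d=0
t10.Δ1 a=0 g=0 c=1 clk=1 b=1 f=1 e=0 h=0 d=0
t10.Δ2 a=0 g=1 c=1 clk=1 b=1 f=1 e=0 h=0 d=0
t11.Δ0 a=0 g=1 c=1 clk=1 b=1 f=1 e=0 h=0 d=0
t11.Δ1 a=0 g=1 c=1 clk=0 b=1 f=1 e=0 h=0 d=0
t12.Δ0 a=0 g=1 c=1 clk=0 b=1 f=1 e=0 h=0 d=0
t12.Δ1 a=0 g=1 c=1 clk=1 b=1 f=1 e=0 h=0 d=0
t12.Δ2 a=1 g=1 c=1 clk=1 b=1 f=1 e=0 h=0 d=0
t12.Δ3 a=1 g=1 c=1 clk=1 b=1 f=1 e=1 h=0 d=0
t13.Δ0 a=1 g=1 c=1 clk=1 b=1 f=1 e=1 h=0 d=0
t13.Δ1 a=1 g=1 c=1 clk=0 b=1 f=1 e=1 h=0 d=0
t14.Δ0 a=1 g=1 c=1 clk=0 b=1 f=1 e=1 h=0 d=0
t14.Δ1 a=1 g=1 c=1 clk=1 b=1 f=1 e=1 h=0 d=0
t14.Δ2 a=1 g=0 c=1 clk=1 b=1 f=1 e=1 h=0 d=0
t15.Δ0 a=1 g=0 c=1 clk=1 b=1 f=1 e=1 h=0 d=0
t15.Δ1 a=1 g=0 c=1 clk=0 b=1 f=1 e=1 h=0 d=0
t16.Δ0 a=1 g=0 c=1 clk=0 b=1 f=1 e=1 h=0 d=0
t16.Δ1 a=1 g=0 c=1 clk=1 b=1 f=1 e=1 h=0 d=0
t16.Δ2 a=0 g=0 c=1 clk=1 b=1 f=1 e=1 h=0 d=0
t16.Δ3 a=0 g=0 c=1 clk=1 b=1 f=1 e=0 h=0 d=0
t17.Δ0 a=0 g=0 c=1 clk=1 b=1 f=1 e=0 h=0 d=0
t17.Δ1 a=0 g=0 c=1 clk=0 b=1 f=1 e=0 h=0 d=0
t18.Δ0 a=0 g=0 c=1 clk=0 b=1 f=1 e=0 h=0 d=0
t18.Δ1 a=0 g=0 c=1 clk=1 b=1 f=1 e=0 h=0 d=0
t18.Δ2 a=0 g=1 c=1 clk=1 b=1 f=1 e=0 h=0 d=0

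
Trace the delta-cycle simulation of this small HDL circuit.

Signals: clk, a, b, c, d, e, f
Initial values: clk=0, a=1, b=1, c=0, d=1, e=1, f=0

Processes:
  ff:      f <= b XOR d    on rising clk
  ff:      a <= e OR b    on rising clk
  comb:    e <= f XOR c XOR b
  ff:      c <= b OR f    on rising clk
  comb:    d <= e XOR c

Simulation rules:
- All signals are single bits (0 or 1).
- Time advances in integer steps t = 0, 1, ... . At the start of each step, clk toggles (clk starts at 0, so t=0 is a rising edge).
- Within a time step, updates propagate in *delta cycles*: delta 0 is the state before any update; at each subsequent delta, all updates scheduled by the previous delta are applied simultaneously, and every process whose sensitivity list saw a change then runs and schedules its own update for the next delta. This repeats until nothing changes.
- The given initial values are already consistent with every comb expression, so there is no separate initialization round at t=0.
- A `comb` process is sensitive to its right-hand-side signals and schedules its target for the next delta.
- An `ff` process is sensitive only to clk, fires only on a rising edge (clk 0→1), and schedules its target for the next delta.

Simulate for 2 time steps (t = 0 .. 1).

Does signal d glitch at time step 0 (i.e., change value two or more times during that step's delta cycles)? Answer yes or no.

yes

t0.Δ0 f=0 e=1 d=1 c=0 a=1 clk=0 b=1
t0.Δ1 f=0 e=1 d=1 c=0 a=1 clk=1 b=1
t0.Δ2 f=0 e=1 d=1 c=1 a=1 clk=1 b=1
t0.Δ3 f=0 e=0 d=0 c=1 a=1 clk=1 b=1
t0.Δ4 f=0 e=0 d=1 c=1 a=1 clk=1 b=1
t1.Δ0 f=0 e=0 d=1 c=1 a=1 clk=1 b=1
t1.Δ1 f=0 e=0 d=1 c=1 a=1 clk=0 b=1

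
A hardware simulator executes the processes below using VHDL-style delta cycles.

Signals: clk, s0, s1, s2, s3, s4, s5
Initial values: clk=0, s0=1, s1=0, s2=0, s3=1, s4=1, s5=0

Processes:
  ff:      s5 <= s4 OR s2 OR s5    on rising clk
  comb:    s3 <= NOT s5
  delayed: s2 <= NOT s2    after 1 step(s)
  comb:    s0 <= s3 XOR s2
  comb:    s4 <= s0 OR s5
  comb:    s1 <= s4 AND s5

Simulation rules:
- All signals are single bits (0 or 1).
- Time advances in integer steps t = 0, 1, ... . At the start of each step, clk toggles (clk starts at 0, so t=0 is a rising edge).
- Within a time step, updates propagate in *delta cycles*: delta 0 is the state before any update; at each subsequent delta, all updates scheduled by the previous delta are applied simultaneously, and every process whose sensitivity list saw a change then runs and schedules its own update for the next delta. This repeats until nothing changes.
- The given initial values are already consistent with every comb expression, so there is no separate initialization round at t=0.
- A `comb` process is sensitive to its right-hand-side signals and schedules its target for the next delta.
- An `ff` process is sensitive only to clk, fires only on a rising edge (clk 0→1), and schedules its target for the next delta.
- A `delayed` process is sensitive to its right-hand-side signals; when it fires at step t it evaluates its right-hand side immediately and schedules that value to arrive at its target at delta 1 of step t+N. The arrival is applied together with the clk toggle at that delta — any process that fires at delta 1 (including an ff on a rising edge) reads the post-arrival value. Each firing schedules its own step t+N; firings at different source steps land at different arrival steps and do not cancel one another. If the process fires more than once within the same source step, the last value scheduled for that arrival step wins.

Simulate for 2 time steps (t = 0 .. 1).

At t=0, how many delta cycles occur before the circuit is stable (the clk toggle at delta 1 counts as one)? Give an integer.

4

t0.Δ0 s2=0 s1=0 s4=1 clk=0 s5=0 s3=1 s0=1
t0.Δ1 s2=0 s1=0 s4=1 clk=1 s5=0 s3=1 s0=1
t0.Δ2 s2=0 s1=0 s4=1 clk=1 s5=1 s3=1 s0=1
t0.Δ3 s2=0 s1=1 s4=1 clk=1 s5=1 s3=0 s0=1
t0.Δ4 s2=0 s1=1 s4=1 clk=1 s5=1 s3=0 s0=0
t1.Δ0 s2=0 s1=1 s4=1 clk=1 s5=1 s3=0 s0=0
t1.Δ1 s2=0 s1=1 s4=1 clk=0 s5=1 s3=0 s0=0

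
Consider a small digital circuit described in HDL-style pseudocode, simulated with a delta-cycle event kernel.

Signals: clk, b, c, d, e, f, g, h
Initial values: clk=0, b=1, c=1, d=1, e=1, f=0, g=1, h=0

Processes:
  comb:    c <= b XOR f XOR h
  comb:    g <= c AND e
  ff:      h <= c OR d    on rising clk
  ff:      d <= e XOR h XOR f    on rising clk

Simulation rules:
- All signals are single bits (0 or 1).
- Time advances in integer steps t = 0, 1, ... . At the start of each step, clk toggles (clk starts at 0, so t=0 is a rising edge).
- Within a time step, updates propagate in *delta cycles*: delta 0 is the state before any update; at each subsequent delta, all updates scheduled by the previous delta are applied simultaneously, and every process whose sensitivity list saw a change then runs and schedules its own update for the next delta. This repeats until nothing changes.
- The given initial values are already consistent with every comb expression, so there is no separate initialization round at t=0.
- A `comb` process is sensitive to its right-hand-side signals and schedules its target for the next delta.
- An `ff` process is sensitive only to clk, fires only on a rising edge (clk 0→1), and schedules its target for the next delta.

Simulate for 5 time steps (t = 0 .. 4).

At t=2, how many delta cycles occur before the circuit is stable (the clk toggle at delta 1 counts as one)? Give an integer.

2

t=0 Δ0: c=1 f=0 d=1 clk=0 b=1 h=0 g=1 e=1
  Δ1: clk:0→1
  Δ2: h:0→1
  Δ3: c:1→0
  Δ4: g:1→0
  (4Δ to stable)
t=1 Δ0: c=0 f=0 d=1 clk=1 b=1 h=1 g=0 e=1
  Δ1: clk:1→0
  (1Δ to stable)
t=2 Δ0: c=0 f=0 d=1 clk=0 b=1 h=1 g=0 e=1
  Δ1: clk:0→1
  Δ2: d:1→0
  (2Δ to stable)
t=3 Δ0: c=0 f=0 d=0 clk=1 b=1 h=1 g=0 e=1
  Δ1: clk:1→0
  (1Δ to stable)
t=4 Δ0: c=0 f=0 d=0 clk=0 b=1 h=1 g=0 e=1
  Δ1: clk:0→1
  Δ2: h:1→0
  Δ3: c:0→1
  Δ4: g:0→1
  (4Δ to stable)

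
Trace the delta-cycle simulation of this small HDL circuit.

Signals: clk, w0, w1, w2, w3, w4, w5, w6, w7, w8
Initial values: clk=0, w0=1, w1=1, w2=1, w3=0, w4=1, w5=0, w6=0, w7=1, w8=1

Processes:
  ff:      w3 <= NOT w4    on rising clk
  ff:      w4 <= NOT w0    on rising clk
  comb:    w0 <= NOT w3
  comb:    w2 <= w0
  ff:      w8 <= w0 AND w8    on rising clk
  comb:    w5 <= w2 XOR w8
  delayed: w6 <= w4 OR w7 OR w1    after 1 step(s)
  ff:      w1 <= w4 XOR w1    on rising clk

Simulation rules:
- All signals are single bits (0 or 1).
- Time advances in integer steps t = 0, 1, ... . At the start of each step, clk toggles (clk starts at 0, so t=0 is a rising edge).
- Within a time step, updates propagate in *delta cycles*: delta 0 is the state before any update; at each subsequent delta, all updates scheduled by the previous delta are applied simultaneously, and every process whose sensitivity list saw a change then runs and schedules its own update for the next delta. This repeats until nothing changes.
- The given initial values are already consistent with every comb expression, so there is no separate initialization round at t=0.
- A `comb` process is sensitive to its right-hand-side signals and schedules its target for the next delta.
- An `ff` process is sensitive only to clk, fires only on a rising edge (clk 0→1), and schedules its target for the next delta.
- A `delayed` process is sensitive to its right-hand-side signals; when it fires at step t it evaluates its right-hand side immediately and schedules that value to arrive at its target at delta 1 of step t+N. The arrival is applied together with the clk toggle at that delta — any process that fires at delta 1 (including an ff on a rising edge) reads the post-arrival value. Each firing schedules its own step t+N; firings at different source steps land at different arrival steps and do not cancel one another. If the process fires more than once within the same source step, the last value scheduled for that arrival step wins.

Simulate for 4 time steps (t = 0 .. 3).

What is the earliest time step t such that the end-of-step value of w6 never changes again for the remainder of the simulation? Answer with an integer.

1

t0.Δ0 w5=0 w1=1 w0=1 w2=1 w3=0 w6=0 w7=1 w8=1 clk=0 w4=1
t0.Δ1 w5=0 w1=1 w0=1 w2=1 w3=0 w6=0 w7=1 w8=1 clk=1 w4=1
t0.Δ2 w5=0 w1=0 w0=1 w2=1 w3=0 w6=0 w7=1 w8=1 clk=1 w4=0
t1.Δ0 w5=0 w1=0 w0=1 w2=1 w3=0 w6=0 w7=1 w8=1 clk=1 w4=0
t1.Δ1 w5=0 w1=0 w0=1 w2=1 w3=0 w6=1 w7=1 w8=1 clk=0 w4=0
t2.Δ0 w5=0 w1=0 w0=1 w2=1 w3=0 w6=1 w7=1 w8=1 clk=0 w4=0
t2.Δ1 w5=0 w1=0 w0=1 w2=1 w3=0 w6=1 w7=1 w8=1 clk=1 w4=0
t2.Δ2 w5=0 w1=0 w0=1 w2=1 w3=1 w6=1 w7=1 w8=1 clk=1 w4=0
t2.Δ3 w5=0 w1=0 w0=0 w2=1 w3=1 w6=1 w7=1 w8=1 clk=1 w4=0
t2.Δ4 w5=0 w1=0 w0=0 w2=0 w3=1 w6=1 w7=1 w8=1 clk=1 w4=0
t2.Δ5 w5=1 w1=0 w0=0 w2=0 w3=1 w6=1 w7=1 w8=1 clk=1 w4=0
t3.Δ0 w5=1 w1=0 w0=0 w2=0 w3=1 w6=1 w7=1 w8=1 clk=1 w4=0
t3.Δ1 w5=1 w1=0 w0=0 w2=0 w3=1 w6=1 w7=1 w8=1 clk=0 w4=0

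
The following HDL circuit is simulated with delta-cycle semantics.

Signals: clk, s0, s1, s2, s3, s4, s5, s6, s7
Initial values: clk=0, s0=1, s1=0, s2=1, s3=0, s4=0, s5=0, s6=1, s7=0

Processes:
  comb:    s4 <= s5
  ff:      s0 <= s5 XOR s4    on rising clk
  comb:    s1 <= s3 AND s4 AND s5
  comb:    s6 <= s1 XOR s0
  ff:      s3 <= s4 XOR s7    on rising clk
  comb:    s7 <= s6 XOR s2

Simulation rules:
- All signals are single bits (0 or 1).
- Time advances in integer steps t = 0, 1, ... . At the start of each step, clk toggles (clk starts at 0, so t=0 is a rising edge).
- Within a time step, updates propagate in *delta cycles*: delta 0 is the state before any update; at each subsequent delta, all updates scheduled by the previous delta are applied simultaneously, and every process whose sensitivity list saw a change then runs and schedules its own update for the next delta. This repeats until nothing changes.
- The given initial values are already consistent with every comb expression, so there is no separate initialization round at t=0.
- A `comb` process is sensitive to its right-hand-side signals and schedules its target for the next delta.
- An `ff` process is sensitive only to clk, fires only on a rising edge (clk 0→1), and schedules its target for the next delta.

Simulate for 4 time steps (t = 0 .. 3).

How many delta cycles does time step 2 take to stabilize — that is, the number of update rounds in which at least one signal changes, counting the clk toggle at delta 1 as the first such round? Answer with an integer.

2

[bits: s6,clk,s2,s5,s4,s0,s3,s7,s1]
t=0: Δ0=101001000 Δ1=111001000 Δ2=111000000 Δ3=011000000 Δ4=011000010 | 4Δ
t=1: Δ0=011000010 Δ1=001000010 | 1Δ
t=2: Δ0=001000010 Δ1=011000010 Δ2=011000110 | 2Δ
t=3: Δ0=011000110 Δ1=001000110 | 1Δ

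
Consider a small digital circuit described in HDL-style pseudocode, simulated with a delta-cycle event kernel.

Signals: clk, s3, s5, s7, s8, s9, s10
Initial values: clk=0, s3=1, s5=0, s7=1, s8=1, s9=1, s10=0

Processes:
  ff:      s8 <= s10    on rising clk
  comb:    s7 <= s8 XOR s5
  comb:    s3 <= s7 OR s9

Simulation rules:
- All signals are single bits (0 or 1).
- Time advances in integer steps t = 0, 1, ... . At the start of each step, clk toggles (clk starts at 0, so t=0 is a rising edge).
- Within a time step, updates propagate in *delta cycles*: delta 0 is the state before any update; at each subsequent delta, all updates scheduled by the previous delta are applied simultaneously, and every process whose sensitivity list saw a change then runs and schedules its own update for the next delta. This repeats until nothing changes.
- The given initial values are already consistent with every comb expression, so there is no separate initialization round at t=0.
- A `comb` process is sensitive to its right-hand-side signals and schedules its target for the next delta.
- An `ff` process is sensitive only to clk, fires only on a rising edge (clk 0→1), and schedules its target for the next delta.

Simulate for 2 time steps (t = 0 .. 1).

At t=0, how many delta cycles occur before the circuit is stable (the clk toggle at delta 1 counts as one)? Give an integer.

t0.Δ0 s5=0 s7=1 s8=1 clk=0 s9=1 s3=1 s10=0
t0.Δ1 s5=0 s7=1 s8=1 clk=1 s9=1 s3=1 s10=0
t0.Δ2 s5=0 s7=1 s8=0 clk=1 s9=1 s3=1 s10=0
t0.Δ3 s5=0 s7=0 s8=0 clk=1 s9=1 s3=1 s10=0
t1.Δ0 s5=0 s7=0 s8=0 clk=1 s9=1 s3=1 s10=0
t1.Δ1 s5=0 s7=0 s8=0 clk=0 s9=1 s3=1 s10=0

3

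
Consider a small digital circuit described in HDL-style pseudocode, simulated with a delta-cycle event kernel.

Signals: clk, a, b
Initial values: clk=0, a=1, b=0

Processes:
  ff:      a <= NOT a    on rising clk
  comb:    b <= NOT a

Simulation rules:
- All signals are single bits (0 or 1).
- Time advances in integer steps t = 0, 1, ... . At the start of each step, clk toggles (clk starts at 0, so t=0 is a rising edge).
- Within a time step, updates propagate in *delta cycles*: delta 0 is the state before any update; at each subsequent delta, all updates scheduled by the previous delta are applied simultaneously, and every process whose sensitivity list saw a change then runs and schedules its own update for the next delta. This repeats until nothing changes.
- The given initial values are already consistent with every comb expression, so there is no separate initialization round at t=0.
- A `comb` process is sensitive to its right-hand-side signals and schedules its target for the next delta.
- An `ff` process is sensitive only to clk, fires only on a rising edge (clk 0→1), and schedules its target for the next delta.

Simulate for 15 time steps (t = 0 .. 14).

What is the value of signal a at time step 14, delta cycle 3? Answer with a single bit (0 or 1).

t0.Δ0 b=0 clk=0 a=1
t0.Δ1 b=0 clk=1 a=1
t0.Δ2 b=0 clk=1 a=0
t0.Δ3 b=1 clk=1 a=0
t1.Δ0 b=1 clk=1 a=0
t1.Δ1 b=1 clk=0 a=0
t2.Δ0 b=1 clk=0 a=0
t2.Δ1 b=1 clk=1 a=0
t2.Δ2 b=1 clk=1 a=1
t2.Δ3 b=0 clk=1 a=1
t3.Δ0 b=0 clk=1 a=1
t3.Δ1 b=0 clk=0 a=1
t4.Δ0 b=0 clk=0 a=1
t4.Δ1 b=0 clk=1 a=1
t4.Δ2 b=0 clk=1 a=0
t4.Δ3 b=1 clk=1 a=0
t5.Δ0 b=1 clk=1 a=0
t5.Δ1 b=1 clk=0 a=0
t6.Δ0 b=1 clk=0 a=0
t6.Δ1 b=1 clk=1 a=0
t6.Δ2 b=1 clk=1 a=1
t6.Δ3 b=0 clk=1 a=1
t7.Δ0 b=0 clk=1 a=1
t7.Δ1 b=0 clk=0 a=1
t8.Δ0 b=0 clk=0 a=1
t8.Δ1 b=0 clk=1 a=1
t8.Δ2 b=0 clk=1 a=0
t8.Δ3 b=1 clk=1 a=0
t9.Δ0 b=1 clk=1 a=0
t9.Δ1 b=1 clk=0 a=0
t10.Δ0 b=1 clk=0 a=0
t10.Δ1 b=1 clk=1 a=0
t10.Δ2 b=1 clk=1 a=1
t10.Δ3 b=0 clk=1 a=1
t11.Δ0 b=0 clk=1 a=1
t11.Δ1 b=0 clk=0 a=1
t12.Δ0 b=0 clk=0 a=1
t12.Δ1 b=0 clk=1 a=1
t12.Δ2 b=0 clk=1 a=0
t12.Δ3 b=1 clk=1 a=0
t13.Δ0 b=1 clk=1 a=0
t13.Δ1 b=1 clk=0 a=0
t14.Δ0 b=1 clk=0 a=0
t14.Δ1 b=1 clk=1 a=0
t14.Δ2 b=1 clk=1 a=1
t14.Δ3 b=0 clk=1 a=1

1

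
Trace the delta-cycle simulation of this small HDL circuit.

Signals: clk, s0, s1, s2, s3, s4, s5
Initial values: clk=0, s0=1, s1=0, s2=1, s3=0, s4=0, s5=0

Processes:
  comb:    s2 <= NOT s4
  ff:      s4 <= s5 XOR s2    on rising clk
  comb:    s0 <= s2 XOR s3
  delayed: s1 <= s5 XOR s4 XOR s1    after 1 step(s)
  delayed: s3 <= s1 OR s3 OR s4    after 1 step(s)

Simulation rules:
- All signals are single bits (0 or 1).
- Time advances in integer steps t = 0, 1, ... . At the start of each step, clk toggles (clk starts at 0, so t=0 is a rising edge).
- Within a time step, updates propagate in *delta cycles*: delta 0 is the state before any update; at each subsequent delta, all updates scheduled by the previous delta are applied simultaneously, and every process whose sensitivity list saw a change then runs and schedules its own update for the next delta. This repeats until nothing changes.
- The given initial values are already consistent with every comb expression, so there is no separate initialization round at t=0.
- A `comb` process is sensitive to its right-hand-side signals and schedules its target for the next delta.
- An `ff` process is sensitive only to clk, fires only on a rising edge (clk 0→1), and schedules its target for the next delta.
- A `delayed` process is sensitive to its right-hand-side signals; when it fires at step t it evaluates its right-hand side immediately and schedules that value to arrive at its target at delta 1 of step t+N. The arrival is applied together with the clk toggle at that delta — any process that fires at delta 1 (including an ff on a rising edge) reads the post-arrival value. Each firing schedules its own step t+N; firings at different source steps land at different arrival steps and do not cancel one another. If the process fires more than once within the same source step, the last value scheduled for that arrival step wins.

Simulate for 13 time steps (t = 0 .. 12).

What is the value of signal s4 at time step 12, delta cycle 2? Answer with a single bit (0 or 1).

1

t=0 Δ0: s2=1 clk=0 s4=0 s3=0 s0=1 s1=0 s5=0
  Δ1: clk:0→1
  Δ2: s4:0→1
  Δ3: s2:1→0
  Δ4: s0:1→0
  (4Δ to stable)
t=1 Δ0: s2=0 clk=1 s4=1 s3=0 s0=0 s1=0 s5=0
  Δ1: clk:1→0, s3:0→1, s1:0→1
  Δ2: s0:0→1
  (2Δ to stable)
t=2 Δ0: s2=0 clk=0 s4=1 s3=1 s0=1 s1=1 s5=0
  Δ1: clk:0→1, s1:1→0
  Δ2: s4:1→0
  Δ3: s2:0→1
  Δ4: s0:1→0
  (4Δ to stable)
t=3 Δ0: s2=1 clk=1 s4=0 s3=1 s0=0 s1=0 s5=0
  Δ1: clk:1→0
  (1Δ to stable)
t=4 Δ0: s2=1 clk=0 s4=0 s3=1 s0=0 s1=0 s5=0
  Δ1: clk:0→1
  Δ2: s4:0→1
  Δ3: s2:1→0
  Δ4: s0:0→1
  (4Δ to stable)
t=5 Δ0: s2=0 clk=1 s4=1 s3=1 s0=1 s1=0 s5=0
  Δ1: clk:1→0, s1:0→1
  (1Δ to stable)
t=6 Δ0: s2=0 clk=0 s4=1 s3=1 s0=1 s1=1 s5=0
  Δ1: clk:0→1, s1:1→0
  Δ2: s4:1→0
  Δ3: s2:0→1
  Δ4: s0:1→0
  (4Δ to stable)
t=7 Δ0: s2=1 clk=1 s4=0 s3=1 s0=0 s1=0 s5=0
  Δ1: clk:1→0
  (1Δ to stable)
t=8 Δ0: s2=1 clk=0 s4=0 s3=1 s0=0 s1=0 s5=0
  Δ1: clk:0→1
  Δ2: s4:0→1
  Δ3: s2:1→0
  Δ4: s0:0→1
  (4Δ to stable)
t=9 Δ0: s2=0 clk=1 s4=1 s3=1 s0=1 s1=0 s5=0
  Δ1: clk:1→0, s1:0→1
  (1Δ to stable)
t=10 Δ0: s2=0 clk=0 s4=1 s3=1 s0=1 s1=1 s5=0
  Δ1: clk:0→1, s1:1→0
  Δ2: s4:1→0
  Δ3: s2:0→1
  Δ4: s0:1→0
  (4Δ to stable)
t=11 Δ0: s2=1 clk=1 s4=0 s3=1 s0=0 s1=0 s5=0
  Δ1: clk:1→0
  (1Δ to stable)
t=12 Δ0: s2=1 clk=0 s4=0 s3=1 s0=0 s1=0 s5=0
  Δ1: clk:0→1
  Δ2: s4:0→1
  Δ3: s2:1→0
  Δ4: s0:0→1
  (4Δ to stable)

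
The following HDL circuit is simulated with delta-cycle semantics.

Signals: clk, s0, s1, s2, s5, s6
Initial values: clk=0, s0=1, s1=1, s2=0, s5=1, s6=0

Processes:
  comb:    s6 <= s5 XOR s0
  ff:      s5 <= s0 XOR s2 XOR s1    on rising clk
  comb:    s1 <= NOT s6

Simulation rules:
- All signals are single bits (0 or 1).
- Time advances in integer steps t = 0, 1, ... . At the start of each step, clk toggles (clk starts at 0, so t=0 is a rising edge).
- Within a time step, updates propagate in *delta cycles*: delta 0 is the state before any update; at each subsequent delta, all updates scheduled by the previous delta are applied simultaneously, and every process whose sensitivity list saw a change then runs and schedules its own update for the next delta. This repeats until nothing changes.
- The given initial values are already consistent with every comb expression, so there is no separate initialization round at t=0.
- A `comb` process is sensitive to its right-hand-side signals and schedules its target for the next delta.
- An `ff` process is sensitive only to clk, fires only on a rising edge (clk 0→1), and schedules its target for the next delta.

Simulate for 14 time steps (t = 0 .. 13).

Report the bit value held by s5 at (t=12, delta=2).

[bits: s6,s0,s5,s1,clk,s2]
t=0: Δ0=011100 Δ1=011110 Δ2=010110 Δ3=110110 Δ4=110010 | 4Δ
t=1: Δ0=110010 Δ1=110000 | 1Δ
t=2: Δ0=110000 Δ1=110010 Δ2=111010 Δ3=011010 Δ4=011110 | 4Δ
t=3: Δ0=011110 Δ1=011100 | 1Δ
t=4: Δ0=011100 Δ1=011110 Δ2=010110 Δ3=110110 Δ4=110010 | 4Δ
t=5: Δ0=110010 Δ1=110000 | 1Δ
t=6: Δ0=110000 Δ1=110010 Δ2=111010 Δ3=011010 Δ4=011110 | 4Δ
t=7: Δ0=011110 Δ1=011100 | 1Δ
t=8: Δ0=011100 Δ1=011110 Δ2=010110 Δ3=110110 Δ4=110010 | 4Δ
t=9: Δ0=110010 Δ1=110000 | 1Δ
t=10: Δ0=110000 Δ1=110010 Δ2=111010 Δ3=011010 Δ4=011110 | 4Δ
t=11: Δ0=011110 Δ1=011100 | 1Δ
t=12: Δ0=011100 Δ1=011110 Δ2=010110 Δ3=110110 Δ4=110010 | 4Δ
t=13: Δ0=110010 Δ1=110000 | 1Δ

0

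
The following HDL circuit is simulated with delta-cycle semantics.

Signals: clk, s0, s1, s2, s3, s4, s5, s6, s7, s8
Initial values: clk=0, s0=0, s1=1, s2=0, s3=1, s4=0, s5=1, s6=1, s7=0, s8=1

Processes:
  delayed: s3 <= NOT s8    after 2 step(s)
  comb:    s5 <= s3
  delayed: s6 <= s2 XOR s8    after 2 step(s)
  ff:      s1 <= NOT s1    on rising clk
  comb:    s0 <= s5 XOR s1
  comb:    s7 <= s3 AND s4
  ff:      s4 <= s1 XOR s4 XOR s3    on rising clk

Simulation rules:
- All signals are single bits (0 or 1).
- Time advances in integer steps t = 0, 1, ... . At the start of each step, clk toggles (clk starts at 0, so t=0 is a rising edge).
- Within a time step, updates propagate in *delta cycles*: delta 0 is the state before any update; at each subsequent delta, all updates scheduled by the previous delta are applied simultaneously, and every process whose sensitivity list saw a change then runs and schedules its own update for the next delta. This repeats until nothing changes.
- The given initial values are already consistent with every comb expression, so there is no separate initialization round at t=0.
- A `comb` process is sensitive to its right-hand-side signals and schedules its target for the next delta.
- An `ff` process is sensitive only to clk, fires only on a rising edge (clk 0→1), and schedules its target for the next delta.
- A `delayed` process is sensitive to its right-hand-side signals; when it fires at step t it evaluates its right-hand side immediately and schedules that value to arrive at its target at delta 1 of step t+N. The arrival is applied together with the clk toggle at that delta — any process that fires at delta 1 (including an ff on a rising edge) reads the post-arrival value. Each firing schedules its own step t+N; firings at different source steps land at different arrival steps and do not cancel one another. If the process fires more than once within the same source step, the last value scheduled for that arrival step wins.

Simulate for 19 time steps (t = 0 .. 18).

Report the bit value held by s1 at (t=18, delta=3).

t0.Δ0 s6=1 s1=1 s0=0 s3=1 s2=0 s4=0 s8=1 s7=0 clk=0 s5=1
t0.Δ1 s6=1 s1=1 s0=0 s3=1 s2=0 s4=0 s8=1 s7=0 clk=1 s5=1
t0.Δ2 s6=1 s1=0 s0=0 s3=1 s2=0 s4=0 s8=1 s7=0 clk=1 s5=1
t0.Δ3 s6=1 s1=0 s0=1 s3=1 s2=0 s4=0 s8=1 s7=0 clk=1 s5=1
t1.Δ0 s6=1 s1=0 s0=1 s3=1 s2=0 s4=0 s8=1 s7=0 clk=1 s5=1
t1.Δ1 s6=1 s1=0 s0=1 s3=1 s2=0 s4=0 s8=1 s7=0 clk=0 s5=1
t2.Δ0 s6=1 s1=0 s0=1 s3=1 s2=0 s4=0 s8=1 s7=0 clk=0 s5=1
t2.Δ1 s6=1 s1=0 s0=1 s3=1 s2=0 s4=0 s8=1 s7=0 clk=1 s5=1
t2.Δ2 s6=1 s1=1 s0=1 s3=1 s2=0 s4=1 s8=1 s7=0 clk=1 s5=1
t2.Δ3 s6=1 s1=1 s0=0 s3=1 s2=0 s4=1 s8=1 s7=1 clk=1 s5=1
t3.Δ0 s6=1 s1=1 s0=0 s3=1 s2=0 s4=1 s8=1 s7=1 clk=1 s5=1
t3.Δ1 s6=1 s1=1 s0=0 s3=1 s2=0 s4=1 s8=1 s7=1 clk=0 s5=1
t4.Δ0 s6=1 s1=1 s0=0 s3=1 s2=0 s4=1 s8=1 s7=1 clk=0 s5=1
t4.Δ1 s6=1 s1=1 s0=0 s3=1 s2=0 s4=1 s8=1 s7=1 clk=1 s5=1
t4.Δ2 s6=1 s1=0 s0=0 s3=1 s2=0 s4=1 s8=1 s7=1 clk=1 s5=1
t4.Δ3 s6=1 s1=0 s0=1 s3=1 s2=0 s4=1 s8=1 s7=1 clk=1 s5=1
t5.Δ0 s6=1 s1=0 s0=1 s3=1 s2=0 s4=1 s8=1 s7=1 clk=1 s5=1
t5.Δ1 s6=1 s1=0 s0=1 s3=1 s2=0 s4=1 s8=1 s7=1 clk=0 s5=1
t6.Δ0 s6=1 s1=0 s0=1 s3=1 s2=0 s4=1 s8=1 s7=1 clk=0 s5=1
t6.Δ1 s6=1 s1=0 s0=1 s3=1 s2=0 s4=1 s8=1 s7=1 clk=1 s5=1
t6.Δ2 s6=1 s1=1 s0=1 s3=1 s2=0 s4=0 s8=1 s7=1 clk=1 s5=1
t6.Δ3 s6=1 s1=1 s0=0 s3=1 s2=0 s4=0 s8=1 s7=0 clk=1 s5=1
t7.Δ0 s6=1 s1=1 s0=0 s3=1 s2=0 s4=0 s8=1 s7=0 clk=1 s5=1
t7.Δ1 s6=1 s1=1 s0=0 s3=1 s2=0 s4=0 s8=1 s7=0 clk=0 s5=1
t8.Δ0 s6=1 s1=1 s0=0 s3=1 s2=0 s4=0 s8=1 s7=0 clk=0 s5=1
t8.Δ1 s6=1 s1=1 s0=0 s3=1 s2=0 s4=0 s8=1 s7=0 clk=1 s5=1
t8.Δ2 s6=1 s1=0 s0=0 s3=1 s2=0 s4=0 s8=1 s7=0 clk=1 s5=1
t8.Δ3 s6=1 s1=0 s0=1 s3=1 s2=0 s4=0 s8=1 s7=0 clk=1 s5=1
t9.Δ0 s6=1 s1=0 s0=1 s3=1 s2=0 s4=0 s8=1 s7=0 clk=1 s5=1
t9.Δ1 s6=1 s1=0 s0=1 s3=1 s2=0 s4=0 s8=1 s7=0 clk=0 s5=1
t10.Δ0 s6=1 s1=0 s0=1 s3=1 s2=0 s4=0 s8=1 s7=0 clk=0 s5=1
t10.Δ1 s6=1 s1=0 s0=1 s3=1 s2=0 s4=0 s8=1 s7=0 clk=1 s5=1
t10.Δ2 s6=1 s1=1 s0=1 s3=1 s2=0 s4=1 s8=1 s7=0 clk=1 s5=1
t10.Δ3 s6=1 s1=1 s0=0 s3=1 s2=0 s4=1 s8=1 s7=1 clk=1 s5=1
t11.Δ0 s6=1 s1=1 s0=0 s3=1 s2=0 s4=1 s8=1 s7=1 clk=1 s5=1
t11.Δ1 s6=1 s1=1 s0=0 s3=1 s2=0 s4=1 s8=1 s7=1 clk=0 s5=1
t12.Δ0 s6=1 s1=1 s0=0 s3=1 s2=0 s4=1 s8=1 s7=1 clk=0 s5=1
t12.Δ1 s6=1 s1=1 s0=0 s3=1 s2=0 s4=1 s8=1 s7=1 clk=1 s5=1
t12.Δ2 s6=1 s1=0 s0=0 s3=1 s2=0 s4=1 s8=1 s7=1 clk=1 s5=1
t12.Δ3 s6=1 s1=0 s0=1 s3=1 s2=0 s4=1 s8=1 s7=1 clk=1 s5=1
t13.Δ0 s6=1 s1=0 s0=1 s3=1 s2=0 s4=1 s8=1 s7=1 clk=1 s5=1
t13.Δ1 s6=1 s1=0 s0=1 s3=1 s2=0 s4=1 s8=1 s7=1 clk=0 s5=1
t14.Δ0 s6=1 s1=0 s0=1 s3=1 s2=0 s4=1 s8=1 s7=1 clk=0 s5=1
t14.Δ1 s6=1 s1=0 s0=1 s3=1 s2=0 s4=1 s8=1 s7=1 clk=1 s5=1
t14.Δ2 s6=1 s1=1 s0=1 s3=1 s2=0 s4=0 s8=1 s7=1 clk=1 s5=1
t14.Δ3 s6=1 s1=1 s0=0 s3=1 s2=0 s4=0 s8=1 s7=0 clk=1 s5=1
t15.Δ0 s6=1 s1=1 s0=0 s3=1 s2=0 s4=0 s8=1 s7=0 clk=1 s5=1
t15.Δ1 s6=1 s1=1 s0=0 s3=1 s2=0 s4=0 s8=1 s7=0 clk=0 s5=1
t16.Δ0 s6=1 s1=1 s0=0 s3=1 s2=0 s4=0 s8=1 s7=0 clk=0 s5=1
t16.Δ1 s6=1 s1=1 s0=0 s3=1 s2=0 s4=0 s8=1 s7=0 clk=1 s5=1
t16.Δ2 s6=1 s1=0 s0=0 s3=1 s2=0 s4=0 s8=1 s7=0 clk=1 s5=1
t16.Δ3 s6=1 s1=0 s0=1 s3=1 s2=0 s4=0 s8=1 s7=0 clk=1 s5=1
t17.Δ0 s6=1 s1=0 s0=1 s3=1 s2=0 s4=0 s8=1 s7=0 clk=1 s5=1
t17.Δ1 s6=1 s1=0 s0=1 s3=1 s2=0 s4=0 s8=1 s7=0 clk=0 s5=1
t18.Δ0 s6=1 s1=0 s0=1 s3=1 s2=0 s4=0 s8=1 s7=0 clk=0 s5=1
t18.Δ1 s6=1 s1=0 s0=1 s3=1 s2=0 s4=0 s8=1 s7=0 clk=1 s5=1
t18.Δ2 s6=1 s1=1 s0=1 s3=1 s2=0 s4=1 s8=1 s7=0 clk=1 s5=1
t18.Δ3 s6=1 s1=1 s0=0 s3=1 s2=0 s4=1 s8=1 s7=1 clk=1 s5=1

1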